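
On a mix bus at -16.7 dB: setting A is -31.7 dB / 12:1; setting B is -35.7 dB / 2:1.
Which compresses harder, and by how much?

A, by 4.25 dB

A: GR = 15 − 15/12 = 13.75 dB.
B: GR = 19 − 19/2 = 9.5 dB.
A applies 4.25 dB more gain reduction.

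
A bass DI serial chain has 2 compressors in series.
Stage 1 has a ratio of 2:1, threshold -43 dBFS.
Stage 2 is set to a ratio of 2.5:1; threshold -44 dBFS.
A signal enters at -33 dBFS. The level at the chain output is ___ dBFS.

-41.6 dBFS

Stage 1: overshoot 10 dB → 10/2 = 5 dB → -38 dBFS.
Stage 2: -38 dBFS is 6 dB over -44 dBFS; at 2.5:1 that becomes 2.4 dB over, giving -41.6 dBFS.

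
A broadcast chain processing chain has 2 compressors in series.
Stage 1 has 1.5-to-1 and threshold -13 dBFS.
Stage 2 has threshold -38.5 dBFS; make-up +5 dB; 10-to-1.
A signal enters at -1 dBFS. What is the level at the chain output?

-30.15 dBFS

Stage 1: overshoot 12 dB → 12/1.5 = 8 dB → -5 dBFS.
Stage 2: 33.5 dB above -38.5 dBFS, reduced 10:1 to 3.35 dB above → -35.15 dBFS; +5 dB make-up → -30.15 dBFS.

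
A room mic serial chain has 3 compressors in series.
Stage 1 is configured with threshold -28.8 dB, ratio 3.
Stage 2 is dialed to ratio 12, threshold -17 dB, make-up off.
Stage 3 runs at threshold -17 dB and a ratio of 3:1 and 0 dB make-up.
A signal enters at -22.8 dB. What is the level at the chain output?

-26.8 dB

Stage 1: -22.8 dB is 6 dB over -28.8 dB; at 3:1 that becomes 2 dB over, giving -26.8 dB.
Stage 2: -26.8 dB ≤ -17 dB, so stage 2 doesn't engage; output -26.8 dB.
Stage 3: -26.8 dB is at or below the -17 dB threshold — no compression; output -26.8 dB.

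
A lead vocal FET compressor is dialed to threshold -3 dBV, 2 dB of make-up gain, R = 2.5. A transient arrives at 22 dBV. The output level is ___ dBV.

Overshoot: 22 − (-3) = 25 dB.
The 25 dB excess becomes 10 dB after 2.5:1 reduction.
So the level is -3 + 10 = 7 dBV; make-up adds 2 dB, giving 9 dBV.

9 dBV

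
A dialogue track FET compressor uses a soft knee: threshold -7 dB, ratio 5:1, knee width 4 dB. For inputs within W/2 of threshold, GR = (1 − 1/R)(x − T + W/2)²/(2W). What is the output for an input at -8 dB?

x − T + W/2 = -8 − (-7) + 2 = 1.
GR = (1 − 1/5) × 1² / 8 = 0.8 × 1 / 8 = 0.1 dB.
Output = -8 − 0.1 = -8.1 dB.

-8.1 dB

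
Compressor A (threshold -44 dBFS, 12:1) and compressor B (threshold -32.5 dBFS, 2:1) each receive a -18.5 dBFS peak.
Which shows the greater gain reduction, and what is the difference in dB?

A: overshoot 25.5 dB → output overshoot 2.125 dB → GR 23.375 dB.
B: overshoot 14 dB → output overshoot 7 dB → GR 7 dB.
A applies 16.375 dB more gain reduction.

A, by 16.375 dB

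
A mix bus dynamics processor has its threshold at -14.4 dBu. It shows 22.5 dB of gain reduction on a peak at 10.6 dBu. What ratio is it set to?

10:1

Input overshoot = 10.6 − (-14.4) = 25 dB.
Output overshoot = 25 − 22.5 = 2.5 dB.
Ratio = input overshoot / output overshoot = 25 / 2.5 = 10.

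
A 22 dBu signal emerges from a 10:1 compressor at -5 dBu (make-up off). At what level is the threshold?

Let T be the threshold. Output overshoot = (input overshoot)/R, so -5 − T = (22 − T)/10.
10·(-5 − T) = 22 − T → 9·T = -50 − 22 = -72.
T = -72/9 = -8 dBu.

-8 dBu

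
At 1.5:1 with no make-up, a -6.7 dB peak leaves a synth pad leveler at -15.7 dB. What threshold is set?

Let T be the threshold. Output overshoot = (input overshoot)/R, so -15.7 − T = (-6.7 − T)/1.5.
1.5·(-15.7 − T) = -6.7 − T → 0.5·T = -23.55 − (-6.7) = -16.85.
T = -16.85/0.5 = -33.7 dB.

-33.7 dB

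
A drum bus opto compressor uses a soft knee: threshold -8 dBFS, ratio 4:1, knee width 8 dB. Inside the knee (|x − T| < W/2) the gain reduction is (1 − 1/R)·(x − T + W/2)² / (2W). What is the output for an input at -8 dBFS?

-8.75 dBFS

x − T + W/2 = -8 − (-8) + 4 = 4.
GR = (1 − 1/4) × 4² / 16 = 0.75 × 16 / 16 = 0.75 dB.
Output = -8 − 0.75 = -8.75 dBFS.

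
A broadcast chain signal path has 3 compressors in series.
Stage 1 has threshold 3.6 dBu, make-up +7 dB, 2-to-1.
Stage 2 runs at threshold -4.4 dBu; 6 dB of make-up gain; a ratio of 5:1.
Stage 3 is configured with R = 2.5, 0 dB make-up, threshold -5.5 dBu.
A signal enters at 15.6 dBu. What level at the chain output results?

-0.98 dBu

Stage 1: overshoot 12 dB → 12/2 = 6 dB → 9.6 dBu; +7 dB make-up → 16.6 dBu.
Stage 2: 16.6 dBu is 21 dB over -4.4 dBu; at 5:1 that becomes 4.2 dB over, giving -0.2 dBu; +6 dB make-up → 5.8 dBu.
Stage 3: 5.8 dBu is 11.3 dB over -5.5 dBu; at 2.5:1 that becomes 4.52 dB over, giving -0.98 dBu.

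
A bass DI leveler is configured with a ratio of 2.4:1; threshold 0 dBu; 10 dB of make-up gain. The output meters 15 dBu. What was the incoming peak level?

12 dBu

Remove make-up: 15 − 10 = 5 dBu.
That's 5 dB above the 0 dBu threshold.
Undo the ratio: input overshoot = 5 × 2.4 = 12 dB, giving input = 12 dBu.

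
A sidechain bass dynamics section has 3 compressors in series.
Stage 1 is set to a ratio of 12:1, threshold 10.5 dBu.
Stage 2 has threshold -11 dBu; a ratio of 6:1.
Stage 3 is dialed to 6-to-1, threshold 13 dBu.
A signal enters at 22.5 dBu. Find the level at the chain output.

-7.25 dBu

Stage 1: overshoot 12 dB → 12/12 = 1 dB → 11.5 dBu.
Stage 2: 11.5 dBu is 22.5 dB over -11 dBu; at 6:1 that becomes 3.75 dB over, giving -7.25 dBu.
Stage 3: below threshold (-7.25 ≤ 13); passes unchanged; output -7.25 dBu.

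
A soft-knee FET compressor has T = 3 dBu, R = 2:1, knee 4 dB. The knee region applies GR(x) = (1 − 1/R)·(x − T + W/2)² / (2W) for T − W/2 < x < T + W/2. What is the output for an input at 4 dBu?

x − T + W/2 = 4 − 3 + 2 = 3.
GR = (1 − 1/2) × 3² / 8 = 0.5 × 9 / 8 = 0.5625 dB.
Output = 4 − 0.5625 = 3.4375 dBu.

3.4375 dBu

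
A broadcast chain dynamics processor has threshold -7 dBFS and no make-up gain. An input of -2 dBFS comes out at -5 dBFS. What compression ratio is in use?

Input overshoot = -2 − (-7) = 5 dB; output overshoot = -5 − (-7) = 2 dB.
Ratio = 5 / 2 = 2.5.

2.5:1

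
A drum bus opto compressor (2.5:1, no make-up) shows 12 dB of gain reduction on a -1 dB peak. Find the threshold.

Input is 20 dB above T (since output overshoot × R = input overshoot: (-13 − T)·2.5 = -1 − T gives T = -21 dB).
Check: -21 + (-1 − (-21))/2.5 = -21 + 8 = -13 dB. ✓

-21 dB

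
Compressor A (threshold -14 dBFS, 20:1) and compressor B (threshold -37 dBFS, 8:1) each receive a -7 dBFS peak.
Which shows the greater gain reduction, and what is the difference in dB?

B, by 19.6 dB

A: overshoot 7 dB → output overshoot 0.35 dB → GR 6.65 dB.
B: overshoot 30 dB → output overshoot 3.75 dB → GR 26.25 dB.
B applies 19.6 dB more gain reduction.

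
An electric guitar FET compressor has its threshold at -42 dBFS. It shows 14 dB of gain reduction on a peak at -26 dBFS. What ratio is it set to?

8:1

Input overshoot = -26 − (-42) = 16 dB.
Output overshoot = 16 − 14 = 2 dB.
Ratio = input overshoot / output overshoot = 16 / 2 = 8.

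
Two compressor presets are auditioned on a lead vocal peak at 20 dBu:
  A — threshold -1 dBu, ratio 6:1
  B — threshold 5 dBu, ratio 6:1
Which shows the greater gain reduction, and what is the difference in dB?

A: GR = 21 − 21/6 = 17.5 dB.
B: GR = 15 − 15/6 = 12.5 dB.
A reduces 5 dB more.

A, by 5 dB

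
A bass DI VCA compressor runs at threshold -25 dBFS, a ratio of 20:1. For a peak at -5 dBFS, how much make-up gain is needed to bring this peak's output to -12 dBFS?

12 dB

Overshoot 20 dB → 20/20 = 1 dB after compression, so the compressed level is -25 + 1 = -24 dBFS.
Make-up = target − compressed = -12 − (-24) = 12 dB.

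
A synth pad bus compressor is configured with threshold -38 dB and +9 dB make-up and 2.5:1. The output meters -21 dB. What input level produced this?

Remove make-up: -21 − 9 = -30 dB.
The compressed level sits -30 − (-38) = 8 dB over threshold.
Input overshoot = R × output overshoot = 20 dB → input = -38 + 20 = -18 dB.

-18 dB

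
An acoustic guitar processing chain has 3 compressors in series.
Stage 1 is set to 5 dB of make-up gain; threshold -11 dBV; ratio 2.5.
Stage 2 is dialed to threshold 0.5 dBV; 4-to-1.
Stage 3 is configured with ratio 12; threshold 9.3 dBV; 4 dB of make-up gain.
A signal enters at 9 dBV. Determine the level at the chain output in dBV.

Stage 1: overshoot 20 dB → 20/2.5 = 8 dB → -3 dBV; +5 dB make-up → 2 dBV.
Stage 2: overshoot 1.5 dB → 1.5/4 = 0.375 dB → 0.875 dBV.
Stage 3: 0.875 dBV ≤ 9.3 dBV, so stage 3 doesn't engage; make-up brings it to 4.875 dBV.

4.875 dBV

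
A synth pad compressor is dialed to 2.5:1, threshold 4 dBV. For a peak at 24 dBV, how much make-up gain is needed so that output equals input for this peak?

Without make-up, output = threshold + overshoot/2.5 = 4 + 8 = 12 dBV.
Gap to target: 12 dB.

12 dB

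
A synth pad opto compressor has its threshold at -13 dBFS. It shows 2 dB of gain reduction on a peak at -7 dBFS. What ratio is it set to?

1.5:1

Input overshoot = -7 − (-13) = 6 dB.
Output overshoot = 6 − 2 = 4 dB.
Ratio = input overshoot / output overshoot = 6 / 4 = 1.5.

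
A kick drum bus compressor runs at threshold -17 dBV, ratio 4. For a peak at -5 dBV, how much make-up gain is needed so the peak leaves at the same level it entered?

The peak compresses to -17 + 12/4 = -14 dBV.
To reach -5 dBV requires -5 − (-14) = 9 dB of make-up.

9 dB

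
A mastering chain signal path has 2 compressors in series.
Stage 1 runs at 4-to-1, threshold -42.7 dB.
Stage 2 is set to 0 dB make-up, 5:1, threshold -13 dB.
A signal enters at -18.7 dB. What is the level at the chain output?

Stage 1: overshoot 24 dB → 24/4 = 6 dB → -36.7 dB.
Stage 2: -36.7 dB ≤ -13 dB, so stage 2 doesn't engage; output -36.7 dB.

-36.7 dB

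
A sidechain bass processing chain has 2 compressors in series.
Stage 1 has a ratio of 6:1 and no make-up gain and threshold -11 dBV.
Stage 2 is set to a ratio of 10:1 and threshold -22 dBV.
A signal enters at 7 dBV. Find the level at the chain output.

-20.6 dBV

Stage 1: 18 dB above -11 dBV, reduced 6:1 to 3 dB above → -8 dBV.
Stage 2: 14 dB above -22 dBV, reduced 10:1 to 1.4 dB above → -20.6 dBV.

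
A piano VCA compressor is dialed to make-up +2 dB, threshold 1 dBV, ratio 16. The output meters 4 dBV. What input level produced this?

17 dBV

Stripping the +2 dB make-up gives 2 dBV at the gain stage.
That's 1 dB above the 1 dBV threshold.
Input overshoot = R × output overshoot = 16 dB → input = 1 + 16 = 17 dBV.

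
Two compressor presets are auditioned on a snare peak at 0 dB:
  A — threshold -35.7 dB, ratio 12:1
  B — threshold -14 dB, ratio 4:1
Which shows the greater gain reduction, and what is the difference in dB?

A, by 22.225 dB

A: overshoot 35.7 dB → output overshoot 2.975 dB → GR 32.725 dB.
B: overshoot 14 dB → output overshoot 3.5 dB → GR 10.5 dB.
A applies 22.225 dB more gain reduction.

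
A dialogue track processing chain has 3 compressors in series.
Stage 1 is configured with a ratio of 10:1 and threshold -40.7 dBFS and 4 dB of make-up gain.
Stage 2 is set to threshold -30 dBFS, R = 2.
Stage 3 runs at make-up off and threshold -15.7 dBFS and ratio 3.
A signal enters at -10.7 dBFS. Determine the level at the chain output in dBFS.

Stage 1: 30 dB above -40.7 dBFS, reduced 10:1 to 3 dB above → -37.7 dBFS; +4 dB make-up → -33.7 dBFS.
Stage 2: -33.7 dBFS is at or below the -30 dBFS threshold — no compression; output -33.7 dBFS.
Stage 3: below threshold (-33.7 ≤ -15.7); passes unchanged; output -33.7 dBFS.

-33.7 dBFS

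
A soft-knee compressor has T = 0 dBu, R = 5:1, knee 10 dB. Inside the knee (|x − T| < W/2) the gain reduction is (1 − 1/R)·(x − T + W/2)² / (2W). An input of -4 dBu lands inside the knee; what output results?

-4.04 dBu

x − T + W/2 = -4 − 0 + 5 = 1.
GR = (1 − 1/5) × 1² / 20 = 0.8 × 1 / 20 = 0.04 dB.
Output = -4 − 0.04 = -4.04 dBu.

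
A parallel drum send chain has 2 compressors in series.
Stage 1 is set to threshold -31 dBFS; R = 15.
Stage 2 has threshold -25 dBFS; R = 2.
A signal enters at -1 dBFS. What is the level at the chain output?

-29 dBFS

Stage 1: 30 dB above -31 dBFS, reduced 15:1 to 2 dB above → -29 dBFS.
Stage 2: -29 dBFS is at or below the -25 dBFS threshold — no compression; output -29 dBFS.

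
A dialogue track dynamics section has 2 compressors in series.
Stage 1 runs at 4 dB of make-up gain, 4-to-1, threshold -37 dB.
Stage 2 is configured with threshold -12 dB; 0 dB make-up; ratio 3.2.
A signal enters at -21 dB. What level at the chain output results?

Stage 1: 16 dB above -37 dB, reduced 4:1 to 4 dB above → -33 dB; +4 dB make-up → -29 dB.
Stage 2: -29 dB ≤ -12 dB, so stage 2 doesn't engage; output -29 dB.

-29 dB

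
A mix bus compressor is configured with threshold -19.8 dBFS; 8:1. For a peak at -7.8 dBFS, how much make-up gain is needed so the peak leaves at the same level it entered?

10.5 dB

Overshoot 12 dB → 12/8 = 1.5 dB after compression, so the compressed level is -19.8 + 1.5 = -18.3 dBFS.
Make-up = target − compressed = -7.8 − (-18.3) = 10.5 dB.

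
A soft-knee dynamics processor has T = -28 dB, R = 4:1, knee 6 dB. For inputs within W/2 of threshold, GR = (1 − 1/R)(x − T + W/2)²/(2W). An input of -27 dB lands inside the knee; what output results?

x − T + W/2 = -27 − (-28) + 3 = 4.
GR = (1 − 1/4) × 4² / 12 = 0.75 × 16 / 12 = 1 dB.
Output = -27 − 1 = -28 dB.

-28 dB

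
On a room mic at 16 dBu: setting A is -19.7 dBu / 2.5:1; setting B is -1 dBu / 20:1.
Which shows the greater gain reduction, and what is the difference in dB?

A: 35.7 dB over, compressed to 14.28 dB over, so 21.42 dB of GR.
B: 17 dB over, compressed to 0.85 dB over, so 16.15 dB of GR.
Difference: 5.27 dB in favour of A.

A, by 5.27 dB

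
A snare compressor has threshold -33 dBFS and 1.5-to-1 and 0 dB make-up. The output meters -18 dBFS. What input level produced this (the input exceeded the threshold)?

-10.5 dBFS

That's 15 dB above the -33 dBFS threshold.
Before 1.5:1 compression the overshoot was 15 × 1.5 = 22.5 dB, so input = -33 + 22.5 = -10.5 dBFS.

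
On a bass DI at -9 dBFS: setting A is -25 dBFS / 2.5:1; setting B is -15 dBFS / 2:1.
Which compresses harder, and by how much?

A: overshoot 16 dB → output overshoot 6.4 dB → GR 9.6 dB.
B: overshoot 6 dB → output overshoot 3 dB → GR 3 dB.
A reduces 6.6 dB more.

A, by 6.6 dB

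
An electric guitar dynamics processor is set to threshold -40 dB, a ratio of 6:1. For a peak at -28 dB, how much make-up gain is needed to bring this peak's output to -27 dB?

11 dB

The peak compresses to -40 + 12/6 = -38 dB.
To reach -27 dB requires -27 − (-38) = 11 dB of make-up.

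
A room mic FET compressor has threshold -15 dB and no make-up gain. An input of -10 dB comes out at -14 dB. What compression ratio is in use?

Input overshoot = -10 − (-15) = 5 dB; output overshoot = -14 − (-15) = 1 dB.
Ratio = 5 / 1 = 5.

5:1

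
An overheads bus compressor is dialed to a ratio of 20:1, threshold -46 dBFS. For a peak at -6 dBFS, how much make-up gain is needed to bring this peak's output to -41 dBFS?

3 dB

The peak compresses to -46 + 40/20 = -44 dBFS.
To reach -41 dBFS requires -41 − (-44) = 3 dB of make-up.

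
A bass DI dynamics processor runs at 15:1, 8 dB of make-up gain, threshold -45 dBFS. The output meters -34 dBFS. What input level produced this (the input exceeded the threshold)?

Stripping the +8 dB make-up gives -42 dBFS at the gain stage.
That's 3 dB above the -45 dBFS threshold.
Before 15:1 compression the overshoot was 3 × 15 = 45 dB, so input = -45 + 45 = 0 dBFS.

0 dBFS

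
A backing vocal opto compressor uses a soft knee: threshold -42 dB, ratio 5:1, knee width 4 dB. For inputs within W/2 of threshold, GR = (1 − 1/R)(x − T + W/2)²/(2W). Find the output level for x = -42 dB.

-42.4 dB

x − T + W/2 = -42 − (-42) + 2 = 2.
GR = (1 − 1/5) × 2² / 8 = 0.8 × 4 / 8 = 0.4 dB.
Output = -42 − 0.4 = -42.4 dB.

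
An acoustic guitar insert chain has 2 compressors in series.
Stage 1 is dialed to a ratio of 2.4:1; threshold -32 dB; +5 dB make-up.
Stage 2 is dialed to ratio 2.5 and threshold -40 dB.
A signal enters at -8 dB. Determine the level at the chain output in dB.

Stage 1: 24 dB above -32 dB, reduced 2.4:1 to 10 dB above → -22 dB; +5 dB make-up → -17 dB.
Stage 2: -17 dB is 23 dB over -40 dB; at 2.5:1 that becomes 9.2 dB over, giving -30.8 dB.

-30.8 dB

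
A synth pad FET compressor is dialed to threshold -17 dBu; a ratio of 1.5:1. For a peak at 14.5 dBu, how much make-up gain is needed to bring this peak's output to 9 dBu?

5 dB

Overshoot 31.5 dB → 31.5/1.5 = 21 dB after compression, so the compressed level is -17 + 21 = 4 dBu.
Make-up = target − compressed = 9 − 4 = 5 dB.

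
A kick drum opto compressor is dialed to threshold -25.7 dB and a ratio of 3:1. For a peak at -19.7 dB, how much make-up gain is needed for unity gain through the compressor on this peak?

Overshoot 6 dB → 6/3 = 2 dB after compression, so the compressed level is -25.7 + 2 = -23.7 dB.
Make-up = target − compressed = -19.7 − (-23.7) = 4 dB.

4 dB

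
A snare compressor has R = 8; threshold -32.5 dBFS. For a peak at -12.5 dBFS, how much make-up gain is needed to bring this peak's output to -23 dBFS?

7 dB

Without make-up, output = threshold + overshoot/8 = -32.5 + 2.5 = -30 dBFS.
Gap to target: 7 dB.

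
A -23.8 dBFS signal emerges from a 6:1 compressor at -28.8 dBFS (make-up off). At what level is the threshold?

-29.8 dBFS

Gain reduction = -23.8 − (-28.8) = 5 dB; output overshoot = GR / (R − 1) = 5 / 5 = 1 dB.
Threshold = output − output overshoot = -28.8 − 1 = -29.8 dBFS.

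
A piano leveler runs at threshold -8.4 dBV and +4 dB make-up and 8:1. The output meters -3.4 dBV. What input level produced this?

Before make-up, the level was -3.4 − 4 = -7.4 dBV.
Post-compression overshoot = -7.4 − (-8.4) = 1 dB.
Input overshoot = R × output overshoot = 8 dB → input = -8.4 + 8 = -0.4 dBV.

-0.4 dBV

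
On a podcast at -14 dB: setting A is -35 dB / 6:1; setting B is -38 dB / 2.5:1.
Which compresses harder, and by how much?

A, by 3.1 dB

A: overshoot 21 dB → output overshoot 3.5 dB → GR 17.5 dB.
B: overshoot 24 dB → output overshoot 9.6 dB → GR 14.4 dB.
A reduces 3.1 dB more.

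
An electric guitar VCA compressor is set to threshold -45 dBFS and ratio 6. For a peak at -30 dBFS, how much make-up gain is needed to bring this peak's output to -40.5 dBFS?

Without make-up, output = threshold + overshoot/6 = -45 + 2.5 = -42.5 dBFS.
Gap to target: 2 dB.

2 dB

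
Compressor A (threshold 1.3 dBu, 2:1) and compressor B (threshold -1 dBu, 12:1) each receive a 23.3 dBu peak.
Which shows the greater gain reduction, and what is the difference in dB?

B, by 11.275 dB

A: GR = 22 − 22/2 = 11 dB.
B: GR = 24.3 − 24.3/12 = 22.275 dB.
Difference: 11.275 dB in favour of B.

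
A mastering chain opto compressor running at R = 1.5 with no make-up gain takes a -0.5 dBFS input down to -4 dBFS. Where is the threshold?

-11 dBFS

Let T be the threshold. Output overshoot = (input overshoot)/R, so -4 − T = (-0.5 − T)/1.5.
1.5·(-4 − T) = -0.5 − T → 0.5·T = -6 − (-0.5) = -5.5.
T = -5.5/0.5 = -11 dBFS.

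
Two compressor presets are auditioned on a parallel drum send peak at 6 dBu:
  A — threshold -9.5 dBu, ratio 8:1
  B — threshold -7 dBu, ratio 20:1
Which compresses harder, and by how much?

A: overshoot 15.5 dB → output overshoot 1.9375 dB → GR 13.5625 dB.
B: overshoot 13 dB → output overshoot 0.65 dB → GR 12.35 dB.
A reduces 1.2125 dB more.

A, by 1.2125 dB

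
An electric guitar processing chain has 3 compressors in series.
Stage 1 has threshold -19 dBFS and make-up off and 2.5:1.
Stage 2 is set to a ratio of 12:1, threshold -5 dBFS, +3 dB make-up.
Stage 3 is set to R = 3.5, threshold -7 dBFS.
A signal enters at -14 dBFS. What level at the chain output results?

Stage 1: overshoot 5 dB → 5/2.5 = 2 dB → -17 dBFS.
Stage 2: -17 dBFS ≤ -5 dBFS, so stage 2 doesn't engage; make-up brings it to -14 dBFS.
Stage 3: below threshold (-14 ≤ -7); passes unchanged; output -14 dBFS.

-14 dBFS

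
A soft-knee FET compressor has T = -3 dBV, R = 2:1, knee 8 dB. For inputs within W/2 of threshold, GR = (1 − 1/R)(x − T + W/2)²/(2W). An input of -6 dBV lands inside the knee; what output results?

x − T + W/2 = -6 − (-3) + 4 = 1.
GR = (1 − 1/2) × 1² / 16 = 0.5 × 1 / 16 = 0.03125 dB.
Output = -6 − 0.03125 = -6.03125 dBV.

-6.03125 dBV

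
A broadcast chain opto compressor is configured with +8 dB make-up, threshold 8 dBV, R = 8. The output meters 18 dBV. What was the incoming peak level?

24 dBV

Remove make-up: 18 − 8 = 10 dBV.
That's 2 dB above the 8 dBV threshold.
Before 8:1 compression the overshoot was 2 × 8 = 16 dB, so input = 8 + 16 = 24 dBV.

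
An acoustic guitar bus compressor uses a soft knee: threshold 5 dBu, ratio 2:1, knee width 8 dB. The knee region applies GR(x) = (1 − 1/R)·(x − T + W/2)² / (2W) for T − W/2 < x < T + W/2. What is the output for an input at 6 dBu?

x − T + W/2 = 6 − 5 + 4 = 5.
GR = (1 − 1/2) × 5² / 16 = 0.5 × 25 / 16 = 0.78125 dB.
Output = 6 − 0.78125 = 5.21875 dBu.

5.21875 dBu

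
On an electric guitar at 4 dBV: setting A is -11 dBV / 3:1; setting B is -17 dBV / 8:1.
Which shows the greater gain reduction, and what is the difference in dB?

A: 15 dB over, compressed to 5 dB over, so 10 dB of GR.
B: 21 dB over, compressed to 2.625 dB over, so 18.375 dB of GR.
Difference: 8.375 dB in favour of B.

B, by 8.375 dB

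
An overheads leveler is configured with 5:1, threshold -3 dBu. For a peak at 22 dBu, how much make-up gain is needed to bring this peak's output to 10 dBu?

Without make-up, output = threshold + overshoot/5 = -3 + 5 = 2 dBu.
Gap to target: 8 dB.

8 dB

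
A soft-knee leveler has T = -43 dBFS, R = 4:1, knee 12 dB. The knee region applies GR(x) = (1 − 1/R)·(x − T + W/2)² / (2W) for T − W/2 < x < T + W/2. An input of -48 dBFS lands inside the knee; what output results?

x − T + W/2 = -48 − (-43) + 6 = 1.
GR = (1 − 1/4) × 1² / 24 = 0.75 × 1 / 24 = 0.03125 dB.
Output = -48 − 0.03125 = -48.03125 dBFS.

-48.03125 dBFS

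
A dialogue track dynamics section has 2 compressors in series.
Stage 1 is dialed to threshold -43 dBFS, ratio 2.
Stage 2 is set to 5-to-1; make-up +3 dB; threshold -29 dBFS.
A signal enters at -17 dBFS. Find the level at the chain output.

-27 dBFS

Stage 1: 26 dB above -43 dBFS, reduced 2:1 to 13 dB above → -30 dBFS.
Stage 2: -30 dBFS is at or below the -29 dBFS threshold — no compression; make-up brings it to -27 dBFS.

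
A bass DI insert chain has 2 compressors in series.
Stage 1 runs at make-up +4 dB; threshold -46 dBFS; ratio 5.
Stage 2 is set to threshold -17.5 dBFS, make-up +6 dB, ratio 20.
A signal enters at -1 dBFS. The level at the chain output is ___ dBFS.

Stage 1: -1 dBFS is 45 dB over -46 dBFS; at 5:1 that becomes 9 dB over, giving -37 dBFS; +4 dB make-up → -33 dBFS.
Stage 2: below threshold (-33 ≤ -17.5); passes unchanged; make-up brings it to -27 dBFS.

-27 dBFS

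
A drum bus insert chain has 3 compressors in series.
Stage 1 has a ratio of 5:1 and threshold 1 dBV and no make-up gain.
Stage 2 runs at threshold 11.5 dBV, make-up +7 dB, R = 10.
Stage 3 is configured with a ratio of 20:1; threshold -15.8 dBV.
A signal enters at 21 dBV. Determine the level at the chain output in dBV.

-14.41 dBV

Stage 1: 20 dB above 1 dBV, reduced 5:1 to 4 dB above → 5 dBV.
Stage 2: 5 dBV is at or below the 11.5 dBV threshold — no compression; make-up brings it to 12 dBV.
Stage 3: 27.8 dB above -15.8 dBV, reduced 20:1 to 1.39 dB above → -14.41 dBV.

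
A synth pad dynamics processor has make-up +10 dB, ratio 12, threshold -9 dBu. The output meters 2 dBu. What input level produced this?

Stripping the +10 dB make-up gives -8 dBu at the gain stage.
The compressed level sits -8 − (-9) = 1 dB over threshold.
Input overshoot = R × output overshoot = 12 dB → input = -9 + 12 = 3 dBu.

3 dBu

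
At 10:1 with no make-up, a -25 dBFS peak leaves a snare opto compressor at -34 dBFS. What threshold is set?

-35 dBFS

Let T be the threshold. Output overshoot = (input overshoot)/R, so -34 − T = (-25 − T)/10.
10·(-34 − T) = -25 − T → 9·T = -340 − (-25) = -315.
T = -315/9 = -35 dBFS.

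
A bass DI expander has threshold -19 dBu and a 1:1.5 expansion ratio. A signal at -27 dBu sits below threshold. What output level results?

The input is 8 dB below the -19 dBu threshold.
A 1:1.5 expander multiplies undershoot by 1.5: 8 × 1.5 = 12 dB below threshold.
Output = -19 − 12 = -31 dBu.

-31 dBu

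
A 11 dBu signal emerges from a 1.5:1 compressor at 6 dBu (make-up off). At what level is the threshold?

-4 dBu

Let T be the threshold. Output overshoot = (input overshoot)/R, so 6 − T = (11 − T)/1.5.
1.5·(6 − T) = 11 − T → 0.5·T = 9 − 11 = -2.
T = -2/0.5 = -4 dBu.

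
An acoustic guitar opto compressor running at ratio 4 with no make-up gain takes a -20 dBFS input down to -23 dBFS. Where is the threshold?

Let T be the threshold. Output overshoot = (input overshoot)/R, so -23 − T = (-20 − T)/4.
4·(-23 − T) = -20 − T → 3·T = -92 − (-20) = -72.
T = -72/3 = -24 dBFS.

-24 dBFS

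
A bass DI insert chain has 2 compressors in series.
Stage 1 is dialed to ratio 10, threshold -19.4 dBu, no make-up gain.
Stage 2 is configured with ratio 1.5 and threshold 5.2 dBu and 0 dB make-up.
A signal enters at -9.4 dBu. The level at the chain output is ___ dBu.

Stage 1: -9.4 dBu is 10 dB over -19.4 dBu; at 10:1 that becomes 1 dB over, giving -18.4 dBu.
Stage 2: -18.4 dBu is at or below the 5.2 dBu threshold — no compression; output -18.4 dBu.

-18.4 dBu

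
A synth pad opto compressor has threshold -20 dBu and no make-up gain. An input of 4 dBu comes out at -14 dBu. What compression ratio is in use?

4:1

Input overshoot = 4 − (-20) = 24 dB; output overshoot = -14 − (-20) = 6 dB.
Ratio = 24 / 6 = 4.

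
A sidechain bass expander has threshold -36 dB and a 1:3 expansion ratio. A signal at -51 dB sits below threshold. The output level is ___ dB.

-81 dB

The input is 15 dB below the -36 dB threshold.
A 1:3 expander multiplies undershoot by 3: 15 × 3 = 45 dB below threshold.
Output = -36 − 45 = -81 dB.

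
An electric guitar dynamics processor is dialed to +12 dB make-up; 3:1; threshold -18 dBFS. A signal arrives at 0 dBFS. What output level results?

0 dBFS sits 18 dB over threshold.
3:1 compression reduces that to 18/3 = 6 dB over.
Output = -18 + 6 = -12 dBFS; make-up adds 12 dB, giving 0 dBFS.

0 dBFS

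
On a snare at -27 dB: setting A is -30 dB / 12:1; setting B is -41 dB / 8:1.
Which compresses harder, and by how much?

A: 3 dB over, compressed to 0.25 dB over, so 2.75 dB of GR.
B: 14 dB over, compressed to 1.75 dB over, so 12.25 dB of GR.
B applies 9.5 dB more gain reduction.

B, by 9.5 dB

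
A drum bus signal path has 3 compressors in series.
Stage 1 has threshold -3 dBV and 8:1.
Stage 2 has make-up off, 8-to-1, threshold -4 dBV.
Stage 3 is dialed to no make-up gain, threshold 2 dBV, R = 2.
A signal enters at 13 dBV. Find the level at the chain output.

Stage 1: 13 dBV is 16 dB over -3 dBV; at 8:1 that becomes 2 dB over, giving -1 dBV.
Stage 2: overshoot 3 dB → 3/8 = 0.375 dB → -3.625 dBV.
Stage 3: -3.625 dBV ≤ 2 dBV, so stage 3 doesn't engage; output -3.625 dBV.

-3.625 dBV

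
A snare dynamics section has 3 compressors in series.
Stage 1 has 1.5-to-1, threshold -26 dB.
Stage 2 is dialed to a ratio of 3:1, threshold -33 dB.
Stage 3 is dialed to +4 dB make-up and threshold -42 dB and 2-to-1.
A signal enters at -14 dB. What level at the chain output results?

Stage 1: overshoot 12 dB → 12/1.5 = 8 dB → -18 dB.
Stage 2: -18 dB is 15 dB over -33 dB; at 3:1 that becomes 5 dB over, giving -28 dB.
Stage 3: -28 dB is 14 dB over -42 dB; at 2:1 that becomes 7 dB over, giving -35 dB; +4 dB make-up → -31 dB.

-31 dB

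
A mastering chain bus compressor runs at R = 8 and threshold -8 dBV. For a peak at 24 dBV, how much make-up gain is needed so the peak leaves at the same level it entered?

The peak compresses to -8 + 32/8 = -4 dBV.
To reach 24 dBV requires 24 − (-4) = 28 dB of make-up.

28 dB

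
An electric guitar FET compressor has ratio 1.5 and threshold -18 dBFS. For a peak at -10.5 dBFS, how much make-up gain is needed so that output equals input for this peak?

2.5 dB

Without make-up, output = threshold + overshoot/1.5 = -18 + 5 = -13 dBFS.
Gap to target: 2.5 dB.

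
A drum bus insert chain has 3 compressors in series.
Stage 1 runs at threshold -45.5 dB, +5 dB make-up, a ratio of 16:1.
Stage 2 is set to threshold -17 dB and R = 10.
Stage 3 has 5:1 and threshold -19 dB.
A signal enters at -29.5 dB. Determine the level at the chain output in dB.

Stage 1: 16 dB above -45.5 dB, reduced 16:1 to 1 dB above → -44.5 dB; +5 dB make-up → -39.5 dB.
Stage 2: -39.5 dB ≤ -17 dB, so stage 2 doesn't engage; output -39.5 dB.
Stage 3: below threshold (-39.5 ≤ -19); passes unchanged; output -39.5 dB.

-39.5 dB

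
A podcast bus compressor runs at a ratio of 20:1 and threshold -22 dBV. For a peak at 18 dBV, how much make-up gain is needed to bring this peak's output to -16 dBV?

Overshoot 40 dB → 40/20 = 2 dB after compression, so the compressed level is -22 + 2 = -20 dBV.
Make-up = target − compressed = -16 − (-20) = 4 dB.

4 dB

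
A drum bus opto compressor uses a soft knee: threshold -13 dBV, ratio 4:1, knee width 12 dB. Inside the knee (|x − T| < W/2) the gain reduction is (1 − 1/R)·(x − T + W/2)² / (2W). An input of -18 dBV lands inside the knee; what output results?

-18.03125 dBV

x − T + W/2 = -18 − (-13) + 6 = 1.
GR = (1 − 1/4) × 1² / 24 = 0.75 × 1 / 24 = 0.03125 dB.
Output = -18 − 0.03125 = -18.03125 dBV.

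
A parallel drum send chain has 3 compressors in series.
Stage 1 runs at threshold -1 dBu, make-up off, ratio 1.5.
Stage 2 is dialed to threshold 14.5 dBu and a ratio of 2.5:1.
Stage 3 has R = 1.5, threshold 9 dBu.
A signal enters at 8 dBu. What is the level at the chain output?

Stage 1: 8 dBu is 9 dB over -1 dBu; at 1.5:1 that becomes 6 dB over, giving 5 dBu.
Stage 2: 5 dBu ≤ 14.5 dBu, so stage 2 doesn't engage; output 5 dBu.
Stage 3: below threshold (5 ≤ 9); passes unchanged; output 5 dBu.

5 dBu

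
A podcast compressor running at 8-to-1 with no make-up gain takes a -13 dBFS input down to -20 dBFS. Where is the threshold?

Let T be the threshold. Output overshoot = (input overshoot)/R, so -20 − T = (-13 − T)/8.
8·(-20 − T) = -13 − T → 7·T = -160 − (-13) = -147.
T = -147/7 = -21 dBFS.

-21 dBFS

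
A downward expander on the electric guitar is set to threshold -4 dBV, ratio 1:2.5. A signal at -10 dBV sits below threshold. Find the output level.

Undershoot = (-4) − (-10) = 6 dB.
At 1:2.5, that expands to 15 dB under threshold.
Output = -4 − 15 = -19 dBV.

-19 dBV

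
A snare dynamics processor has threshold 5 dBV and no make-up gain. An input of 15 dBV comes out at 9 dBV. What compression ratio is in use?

2.5:1

Input overshoot = 15 − 5 = 10 dB; output overshoot = 9 − 5 = 4 dB.
Ratio = 10 / 4 = 2.5.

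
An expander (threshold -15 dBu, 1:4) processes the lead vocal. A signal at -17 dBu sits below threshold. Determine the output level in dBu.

-23 dBu

Undershoot = (-15) − (-17) = 2 dB.
At 1:4, that expands to 8 dB under threshold.
Output = -15 − 8 = -23 dBu.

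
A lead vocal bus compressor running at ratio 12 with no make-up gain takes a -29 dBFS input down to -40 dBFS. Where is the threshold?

Let T be the threshold. Output overshoot = (input overshoot)/R, so -40 − T = (-29 − T)/12.
12·(-40 − T) = -29 − T → 11·T = -480 − (-29) = -451.
T = -451/11 = -41 dBFS.

-41 dBFS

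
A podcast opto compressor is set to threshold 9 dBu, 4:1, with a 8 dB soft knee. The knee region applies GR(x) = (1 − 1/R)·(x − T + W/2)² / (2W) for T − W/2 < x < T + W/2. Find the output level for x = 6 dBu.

5.953125 dBu

x − T + W/2 = 6 − 9 + 4 = 1.
GR = (1 − 1/4) × 1² / 16 = 0.75 × 1 / 16 = 0.046875 dB.
Output = 6 − 0.046875 = 5.953125 dBu.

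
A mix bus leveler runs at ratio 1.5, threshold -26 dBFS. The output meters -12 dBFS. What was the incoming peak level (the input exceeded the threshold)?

-5 dBFS

Post-compression overshoot = -12 − (-26) = 14 dB.
Input overshoot = R × output overshoot = 21 dB → input = -26 + 21 = -5 dBFS.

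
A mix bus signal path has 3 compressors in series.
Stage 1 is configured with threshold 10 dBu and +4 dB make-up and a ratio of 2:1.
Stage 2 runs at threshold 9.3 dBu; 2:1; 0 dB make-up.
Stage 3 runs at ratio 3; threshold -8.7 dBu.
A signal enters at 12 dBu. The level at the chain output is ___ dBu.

Stage 1: 2 dB above 10 dBu, reduced 2:1 to 1 dB above → 11 dBu; +4 dB make-up → 15 dBu.
Stage 2: 5.7 dB above 9.3 dBu, reduced 2:1 to 2.85 dB above → 12.15 dBu.
Stage 3: overshoot 20.85 dB → 20.85/3 = 6.95 dB → -1.75 dBu.

-1.75 dBu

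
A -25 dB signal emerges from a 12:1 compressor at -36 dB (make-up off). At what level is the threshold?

Input is 12 dB above T (since output overshoot × R = input overshoot: (-36 − T)·12 = -25 − T gives T = -37 dB).
Check: -37 + (-25 − (-37))/12 = -37 + 1 = -36 dB. ✓

-37 dB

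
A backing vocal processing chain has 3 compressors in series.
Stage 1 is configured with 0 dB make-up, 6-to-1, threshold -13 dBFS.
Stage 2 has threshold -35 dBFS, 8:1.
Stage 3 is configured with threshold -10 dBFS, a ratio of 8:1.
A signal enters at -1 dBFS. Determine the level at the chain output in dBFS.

Stage 1: overshoot 12 dB → 12/6 = 2 dB → -11 dBFS.
Stage 2: 24 dB above -35 dBFS, reduced 8:1 to 3 dB above → -32 dBFS.
Stage 3: -32 dBFS ≤ -10 dBFS, so stage 3 doesn't engage; output -32 dBFS.

-32 dBFS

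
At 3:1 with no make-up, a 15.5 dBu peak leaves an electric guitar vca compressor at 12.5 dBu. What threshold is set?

11 dBu

Input is 4.5 dB above T (since output overshoot × R = input overshoot: (12.5 − T)·3 = 15.5 − T gives T = 11 dBu).
Check: 11 + (15.5 − 11)/3 = 11 + 1.5 = 12.5 dBu. ✓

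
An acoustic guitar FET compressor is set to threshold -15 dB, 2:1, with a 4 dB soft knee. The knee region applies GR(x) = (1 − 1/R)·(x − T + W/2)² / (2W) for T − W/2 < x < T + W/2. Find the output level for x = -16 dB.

x − T + W/2 = -16 − (-15) + 2 = 1.
GR = (1 − 1/2) × 1² / 8 = 0.5 × 1 / 8 = 0.0625 dB.
Output = -16 − 0.0625 = -16.0625 dB.

-16.0625 dB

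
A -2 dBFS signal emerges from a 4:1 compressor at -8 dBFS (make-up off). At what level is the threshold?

-10 dBFS

Gain reduction = -2 − (-8) = 6 dB; output overshoot = GR / (R − 1) = 6 / 3 = 2 dB.
Threshold = output − output overshoot = -8 − 2 = -10 dBFS.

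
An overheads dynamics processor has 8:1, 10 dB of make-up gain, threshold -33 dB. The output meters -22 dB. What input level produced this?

-25 dB

Remove make-up: -22 − 10 = -32 dB.
That's 1 dB above the -33 dB threshold.
Undo the ratio: input overshoot = 1 × 8 = 8 dB, giving input = -25 dB.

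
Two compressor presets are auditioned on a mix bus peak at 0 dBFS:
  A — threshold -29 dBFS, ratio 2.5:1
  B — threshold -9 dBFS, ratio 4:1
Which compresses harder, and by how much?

A, by 10.65 dB

A: GR = 29 − 29/2.5 = 17.4 dB.
B: GR = 9 − 9/4 = 6.75 dB.
A applies 10.65 dB more gain reduction.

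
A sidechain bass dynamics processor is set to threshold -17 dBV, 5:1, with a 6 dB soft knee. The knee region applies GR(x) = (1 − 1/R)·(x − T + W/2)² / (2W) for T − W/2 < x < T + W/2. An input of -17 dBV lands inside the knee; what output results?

x − T + W/2 = -17 − (-17) + 3 = 3.
GR = (1 − 1/5) × 3² / 12 = 0.8 × 9 / 12 = 0.6 dB.
Output = -17 − 0.6 = -17.6 dBV.

-17.6 dBV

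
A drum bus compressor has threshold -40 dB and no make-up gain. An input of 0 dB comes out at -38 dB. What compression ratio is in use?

20:1

Input overshoot = 0 − (-40) = 40 dB; output overshoot = -38 − (-40) = 2 dB.
Ratio = 40 / 2 = 20.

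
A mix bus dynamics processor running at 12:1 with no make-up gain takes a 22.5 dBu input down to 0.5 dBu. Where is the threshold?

Let T be the threshold. Output overshoot = (input overshoot)/R, so 0.5 − T = (22.5 − T)/12.
12·(0.5 − T) = 22.5 − T → 11·T = 6 − 22.5 = -16.5.
T = -16.5/11 = -1.5 dBu.

-1.5 dBu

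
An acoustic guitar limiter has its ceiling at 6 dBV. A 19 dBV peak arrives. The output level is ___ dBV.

6 dBV

The limiter clamps the peak to its 6 dBV ceiling.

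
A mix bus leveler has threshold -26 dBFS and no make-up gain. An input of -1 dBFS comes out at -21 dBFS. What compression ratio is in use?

5:1

Input overshoot = -1 − (-26) = 25 dB; output overshoot = -21 − (-26) = 5 dB.
Ratio = 25 / 5 = 5.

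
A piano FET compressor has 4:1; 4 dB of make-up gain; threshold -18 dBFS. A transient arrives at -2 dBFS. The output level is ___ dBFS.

-10 dBFS

-2 dBFS sits 16 dB over threshold.
At 4:1 the overshoot is divided by 4, leaving 4 dB above threshold.
So the level is -18 + 4 = -14 dBFS; make-up adds 4 dB, giving -10 dBFS.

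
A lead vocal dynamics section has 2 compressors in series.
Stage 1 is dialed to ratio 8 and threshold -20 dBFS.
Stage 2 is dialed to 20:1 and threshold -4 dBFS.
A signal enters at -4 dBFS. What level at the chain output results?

-18 dBFS

Stage 1: overshoot 16 dB → 16/8 = 2 dB → -18 dBFS.
Stage 2: -18 dBFS ≤ -4 dBFS, so stage 2 doesn't engage; output -18 dBFS.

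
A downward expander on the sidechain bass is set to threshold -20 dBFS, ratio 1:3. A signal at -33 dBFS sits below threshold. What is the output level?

-59 dBFS

The input is 13 dB below the -20 dBFS threshold.
A 1:3 expander multiplies undershoot by 3: 13 × 3 = 39 dB below threshold.
Output = -20 − 39 = -59 dBFS.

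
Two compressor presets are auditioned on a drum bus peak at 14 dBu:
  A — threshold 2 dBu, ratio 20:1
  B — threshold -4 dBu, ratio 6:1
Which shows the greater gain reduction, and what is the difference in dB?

B, by 3.6 dB

A: GR = 12 − 12/20 = 11.4 dB.
B: GR = 18 − 18/6 = 15 dB.
B applies 3.6 dB more gain reduction.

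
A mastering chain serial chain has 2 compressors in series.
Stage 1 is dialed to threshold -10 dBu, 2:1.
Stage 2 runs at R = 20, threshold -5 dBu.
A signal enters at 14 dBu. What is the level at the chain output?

Stage 1: overshoot 24 dB → 24/2 = 12 dB → 2 dBu.
Stage 2: 2 dBu is 7 dB over -5 dBu; at 20:1 that becomes 0.35 dB over, giving -4.65 dBu.

-4.65 dBu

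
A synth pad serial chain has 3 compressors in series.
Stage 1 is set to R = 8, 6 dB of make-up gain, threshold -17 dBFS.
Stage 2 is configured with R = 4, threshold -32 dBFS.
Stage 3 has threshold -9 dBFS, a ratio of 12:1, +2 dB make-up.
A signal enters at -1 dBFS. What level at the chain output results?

Stage 1: -1 dBFS is 16 dB over -17 dBFS; at 8:1 that becomes 2 dB over, giving -15 dBFS; +6 dB make-up → -9 dBFS.
Stage 2: overshoot 23 dB → 23/4 = 5.75 dB → -26.25 dBFS.
Stage 3: below threshold (-26.25 ≤ -9); passes unchanged; make-up brings it to -24.25 dBFS.

-24.25 dBFS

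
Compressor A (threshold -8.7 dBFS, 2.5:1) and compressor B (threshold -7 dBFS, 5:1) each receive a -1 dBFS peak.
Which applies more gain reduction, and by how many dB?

B, by 0.18 dB

A: 7.7 dB over, compressed to 3.08 dB over, so 4.62 dB of GR.
B: 6 dB over, compressed to 1.2 dB over, so 4.8 dB of GR.
Difference: 0.18 dB in favour of B.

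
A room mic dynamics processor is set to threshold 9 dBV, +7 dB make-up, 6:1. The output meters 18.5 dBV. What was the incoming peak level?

Before make-up, the level was 18.5 − 7 = 11.5 dBV.
The compressed level sits 11.5 − 9 = 2.5 dB over threshold.
Before 6:1 compression the overshoot was 2.5 × 6 = 15 dB, so input = 9 + 15 = 24 dBV.

24 dBV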